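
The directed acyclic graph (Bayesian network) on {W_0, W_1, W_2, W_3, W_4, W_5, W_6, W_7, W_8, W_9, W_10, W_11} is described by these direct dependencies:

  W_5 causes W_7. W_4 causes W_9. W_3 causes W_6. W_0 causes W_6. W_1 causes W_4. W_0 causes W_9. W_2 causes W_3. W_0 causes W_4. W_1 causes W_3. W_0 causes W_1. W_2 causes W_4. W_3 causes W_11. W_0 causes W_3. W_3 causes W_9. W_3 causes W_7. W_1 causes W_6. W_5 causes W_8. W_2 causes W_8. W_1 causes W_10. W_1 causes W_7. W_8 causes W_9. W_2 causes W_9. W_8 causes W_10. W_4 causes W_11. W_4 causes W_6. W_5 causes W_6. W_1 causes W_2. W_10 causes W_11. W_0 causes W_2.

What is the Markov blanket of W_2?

A node's Markov blanket = Pa ∪ Ch ∪ (parents of Ch other than the node itself).
Pa(W_2) = {W_0, W_1}.
W_2's children: W_3, W_4, W_8, W_9.
Co-parents of W_2 (other parents of its children):
  W_3: W_0, W_1
  W_4: W_0, W_1
  W_8: W_5
  W_9: W_0, W_3, W_4, W_8
So the Markov blanket of W_2 is {W_0, W_1, W_3, W_4, W_5, W_8, W_9}.

{W_0, W_1, W_3, W_4, W_5, W_8, W_9}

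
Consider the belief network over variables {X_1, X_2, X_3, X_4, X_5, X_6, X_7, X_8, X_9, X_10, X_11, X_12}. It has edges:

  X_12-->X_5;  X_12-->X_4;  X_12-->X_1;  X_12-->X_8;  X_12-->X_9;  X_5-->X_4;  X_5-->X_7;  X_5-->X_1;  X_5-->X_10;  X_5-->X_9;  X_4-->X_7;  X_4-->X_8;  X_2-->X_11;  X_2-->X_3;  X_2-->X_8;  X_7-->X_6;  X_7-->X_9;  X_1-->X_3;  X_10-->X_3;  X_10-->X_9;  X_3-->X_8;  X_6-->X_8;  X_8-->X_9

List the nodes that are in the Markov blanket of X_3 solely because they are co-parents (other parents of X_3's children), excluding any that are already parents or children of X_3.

Children of X_3: X_8.
  X_8 also has parents X_2, X_4, X_6, X_12.
Excluding nodes already adjacent to X_3 (X_1, X_2, X_8, X_10), the co-parent-only contribution is {X_4, X_6, X_12}.

{X_4, X_6, X_12}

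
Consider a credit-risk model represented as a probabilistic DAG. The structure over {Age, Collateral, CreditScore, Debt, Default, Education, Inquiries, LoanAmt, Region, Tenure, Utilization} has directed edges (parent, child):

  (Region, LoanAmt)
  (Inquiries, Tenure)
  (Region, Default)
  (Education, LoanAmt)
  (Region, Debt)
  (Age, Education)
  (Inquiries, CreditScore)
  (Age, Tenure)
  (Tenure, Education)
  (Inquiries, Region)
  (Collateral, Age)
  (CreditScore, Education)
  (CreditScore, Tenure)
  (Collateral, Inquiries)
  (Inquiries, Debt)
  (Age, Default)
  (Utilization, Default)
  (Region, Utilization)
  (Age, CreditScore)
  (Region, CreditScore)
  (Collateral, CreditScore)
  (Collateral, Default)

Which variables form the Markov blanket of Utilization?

Utilization's children: Default.
Pa(Utilization) = {Region}.
Parents of each child, excluding Utilization:
  Default: Age, Collateral, Region
Union: {Region} ∪ {Default} ∪ {Age, Collateral, Region} = {Age, Collateral, Default, Region}.

{Age, Collateral, Default, Region}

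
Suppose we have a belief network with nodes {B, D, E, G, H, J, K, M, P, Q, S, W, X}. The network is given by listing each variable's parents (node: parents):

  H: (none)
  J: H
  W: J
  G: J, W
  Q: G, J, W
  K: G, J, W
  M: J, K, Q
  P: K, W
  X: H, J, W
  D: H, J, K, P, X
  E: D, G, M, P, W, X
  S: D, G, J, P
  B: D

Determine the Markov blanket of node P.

The Markov blanket of a node is its parents, its children, and the other parents of its children.
P's children: D, E, S.
P's parents: K, W.
Other parents of P's children:
  D: H, J, K, X
  E: D, G, M, W, X
  S: D, G, J
MB(P) = {D, E, G, H, J, K, M, S, W, X}.

{D, E, G, H, J, K, M, S, W, X}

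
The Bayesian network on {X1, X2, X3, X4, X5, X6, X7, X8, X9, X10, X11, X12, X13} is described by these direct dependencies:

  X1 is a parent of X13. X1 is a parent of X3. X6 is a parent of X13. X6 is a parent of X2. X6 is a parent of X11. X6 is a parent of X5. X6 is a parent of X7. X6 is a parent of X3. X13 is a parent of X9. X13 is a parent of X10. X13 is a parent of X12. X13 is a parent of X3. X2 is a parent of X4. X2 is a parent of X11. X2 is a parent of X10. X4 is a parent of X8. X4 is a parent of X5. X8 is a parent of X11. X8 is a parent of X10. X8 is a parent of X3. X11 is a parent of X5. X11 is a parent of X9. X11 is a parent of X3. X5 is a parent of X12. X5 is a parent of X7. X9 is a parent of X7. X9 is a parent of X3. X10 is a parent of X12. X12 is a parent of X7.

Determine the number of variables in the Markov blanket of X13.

10

The Markov blanket of a node is its parents, its children, and the other parents of its children.
Parents of X13: X1, X6.
X13 has children X3, X9, X10, X12.
For each child, the remaining parents (spouses of X13):
  X9's other parent is X11.
  X10's other parents are X2, X8.
  X12's other parents are X5, X10.
  X3's other parents are X1, X6, X8, X9, X11.
MB(X13) = {X1, X2, X3, X5, X6, X8, X9, X10, X11, X12}, which has 10 nodes.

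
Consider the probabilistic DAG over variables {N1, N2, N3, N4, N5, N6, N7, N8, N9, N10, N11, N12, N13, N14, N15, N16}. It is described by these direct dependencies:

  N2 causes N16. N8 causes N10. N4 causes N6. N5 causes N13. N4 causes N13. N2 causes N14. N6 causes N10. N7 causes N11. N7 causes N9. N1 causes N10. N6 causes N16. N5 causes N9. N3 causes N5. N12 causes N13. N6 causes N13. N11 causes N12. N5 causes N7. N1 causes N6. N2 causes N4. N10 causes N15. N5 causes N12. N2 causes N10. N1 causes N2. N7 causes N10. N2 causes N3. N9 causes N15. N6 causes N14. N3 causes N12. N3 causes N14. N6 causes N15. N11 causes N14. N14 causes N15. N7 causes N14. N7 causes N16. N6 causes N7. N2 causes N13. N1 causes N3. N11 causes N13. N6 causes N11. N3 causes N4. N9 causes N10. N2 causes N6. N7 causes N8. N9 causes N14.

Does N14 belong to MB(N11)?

Yes

N14 is a child of N11.
So N14 ∈ MB(N11).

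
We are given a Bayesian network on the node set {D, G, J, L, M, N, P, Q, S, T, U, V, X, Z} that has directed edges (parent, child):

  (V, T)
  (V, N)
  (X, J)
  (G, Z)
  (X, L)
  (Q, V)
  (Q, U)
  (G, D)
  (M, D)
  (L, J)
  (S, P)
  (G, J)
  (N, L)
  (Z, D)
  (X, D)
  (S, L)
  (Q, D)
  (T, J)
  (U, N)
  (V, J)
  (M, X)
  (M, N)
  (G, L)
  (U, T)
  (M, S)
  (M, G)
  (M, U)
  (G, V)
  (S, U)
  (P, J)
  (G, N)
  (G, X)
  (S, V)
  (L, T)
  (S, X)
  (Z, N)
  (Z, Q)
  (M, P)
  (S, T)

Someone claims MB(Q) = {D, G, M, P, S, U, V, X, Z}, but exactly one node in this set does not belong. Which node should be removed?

P

Ch(Q) = {D, U, V}.
Q has parent Z.
Other parents of Q's children:
  parents(U) \ {Q} = {M, S}.
  V also has parents G, S.
  parents(D) \ {Q} = {G, M, X, Z}.
MB(Q) = {D, G, M, S, U, V, X, Z}.
P is neither a parent, child, nor co-parent of Q, so it does not belong.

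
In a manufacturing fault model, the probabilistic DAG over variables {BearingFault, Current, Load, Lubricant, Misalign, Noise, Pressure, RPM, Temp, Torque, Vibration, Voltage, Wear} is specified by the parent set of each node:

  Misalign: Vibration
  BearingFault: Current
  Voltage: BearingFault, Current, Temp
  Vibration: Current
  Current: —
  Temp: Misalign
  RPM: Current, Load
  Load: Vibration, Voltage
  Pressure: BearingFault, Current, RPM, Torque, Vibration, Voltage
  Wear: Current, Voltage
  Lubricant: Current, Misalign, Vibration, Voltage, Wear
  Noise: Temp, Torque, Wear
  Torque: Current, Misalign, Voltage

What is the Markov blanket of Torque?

{BearingFault, Current, Misalign, Noise, Pressure, RPM, Temp, Vibration, Voltage, Wear}

Torque has parents Current, Misalign, Voltage.
Torque has children Noise, Pressure.
Parents of each child, excluding Torque:
  parents(Noise) \ {Torque} = {Temp, Wear}.
  Pressure's other parents are BearingFault, Current, RPM, Vibration, Voltage.
Taking the union gives {BearingFault, Current, Misalign, Noise, Pressure, RPM, Temp, Vibration, Voltage, Wear}.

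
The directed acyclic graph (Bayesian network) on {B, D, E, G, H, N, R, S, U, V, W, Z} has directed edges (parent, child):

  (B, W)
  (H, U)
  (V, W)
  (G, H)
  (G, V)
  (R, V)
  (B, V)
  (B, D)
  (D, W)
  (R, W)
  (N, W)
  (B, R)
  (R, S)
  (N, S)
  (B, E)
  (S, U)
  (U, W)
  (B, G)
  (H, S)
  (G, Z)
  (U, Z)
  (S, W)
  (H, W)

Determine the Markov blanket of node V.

By definition, MB(V) is built from V's parents, V's children, and the co-parents of V.
V's parents: B, G, R.
V's children: W.
Other parents of V's children:
  W: B, D, H, N, R, S, U
So the Markov blanket of V is {B, D, G, H, N, R, S, U, W}.

{B, D, G, H, N, R, S, U, W}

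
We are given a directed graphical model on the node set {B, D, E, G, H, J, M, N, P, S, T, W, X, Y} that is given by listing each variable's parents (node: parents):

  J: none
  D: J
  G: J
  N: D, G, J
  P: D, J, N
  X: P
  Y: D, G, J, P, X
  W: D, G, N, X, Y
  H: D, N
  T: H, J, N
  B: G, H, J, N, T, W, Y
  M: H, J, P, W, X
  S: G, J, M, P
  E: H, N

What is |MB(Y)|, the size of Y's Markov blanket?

10

Y has children B, W.
Y has parents D, G, J, P, X.
Other parents of Y's children:
  parents(W) \ {Y} = {D, G, N, X}.
  B also has parents G, H, J, N, T, W.
MB(Y) = {B, D, G, H, J, N, P, T, W, X}, which has 10 nodes.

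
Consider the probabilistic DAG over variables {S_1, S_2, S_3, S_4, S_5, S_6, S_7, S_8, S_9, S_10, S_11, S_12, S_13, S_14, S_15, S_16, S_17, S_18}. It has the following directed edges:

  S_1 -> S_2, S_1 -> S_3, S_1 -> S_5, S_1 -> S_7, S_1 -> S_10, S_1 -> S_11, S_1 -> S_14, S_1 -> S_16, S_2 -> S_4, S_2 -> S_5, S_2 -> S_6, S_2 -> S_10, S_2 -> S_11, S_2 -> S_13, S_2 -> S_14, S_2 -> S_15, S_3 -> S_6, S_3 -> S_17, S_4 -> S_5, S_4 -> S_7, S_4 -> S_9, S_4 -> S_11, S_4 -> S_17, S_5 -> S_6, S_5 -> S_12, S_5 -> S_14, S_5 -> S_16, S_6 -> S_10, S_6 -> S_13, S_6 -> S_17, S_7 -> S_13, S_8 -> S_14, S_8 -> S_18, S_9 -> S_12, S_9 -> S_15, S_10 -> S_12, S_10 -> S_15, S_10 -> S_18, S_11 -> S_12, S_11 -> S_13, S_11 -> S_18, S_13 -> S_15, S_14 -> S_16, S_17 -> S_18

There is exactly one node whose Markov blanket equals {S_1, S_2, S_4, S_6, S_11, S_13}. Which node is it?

S_7

The target node must have every member of {S_1, S_2, S_4, S_6, S_11, S_13} as a parent, child, or co-parent, and no others.
Parents of S_7: S_1, S_4; children: S_13; co-parents: S_2, S_6, S_11.
These exactly cover the given set, so the node is S_7.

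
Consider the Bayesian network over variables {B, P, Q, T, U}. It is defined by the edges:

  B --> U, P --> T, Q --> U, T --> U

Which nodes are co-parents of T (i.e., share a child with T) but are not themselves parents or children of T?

{B, Q}

Children of T: U.
  parents(U) \ {T} = {B, Q}.
Excluding nodes already adjacent to T (P, U), the co-parent-only contribution is {B, Q}.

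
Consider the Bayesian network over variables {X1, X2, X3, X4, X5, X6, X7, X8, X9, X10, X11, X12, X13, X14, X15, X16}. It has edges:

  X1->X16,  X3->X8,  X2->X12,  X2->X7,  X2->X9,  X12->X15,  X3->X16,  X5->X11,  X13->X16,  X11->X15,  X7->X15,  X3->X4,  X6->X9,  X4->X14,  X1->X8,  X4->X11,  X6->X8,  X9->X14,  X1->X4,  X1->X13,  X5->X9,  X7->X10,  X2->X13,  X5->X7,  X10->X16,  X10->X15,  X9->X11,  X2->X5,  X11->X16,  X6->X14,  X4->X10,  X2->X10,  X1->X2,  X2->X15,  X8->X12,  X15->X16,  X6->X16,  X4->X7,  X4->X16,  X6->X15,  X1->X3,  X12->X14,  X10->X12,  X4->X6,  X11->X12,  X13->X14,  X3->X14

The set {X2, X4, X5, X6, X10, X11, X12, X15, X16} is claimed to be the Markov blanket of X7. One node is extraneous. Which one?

Parents of X7: X2, X4, X5.
Children of X7: X10, X15.
For each child, the remaining parents (spouses of X7):
  parents(X10) \ {X7} = {X2, X4}.
  X15's other parents are X2, X6, X10, X11, X12.
MB(X7) = {X2, X4, X5, X6, X10, X11, X12, X15}.
X16 is neither a parent, child, nor co-parent of X7, so it does not belong.

X16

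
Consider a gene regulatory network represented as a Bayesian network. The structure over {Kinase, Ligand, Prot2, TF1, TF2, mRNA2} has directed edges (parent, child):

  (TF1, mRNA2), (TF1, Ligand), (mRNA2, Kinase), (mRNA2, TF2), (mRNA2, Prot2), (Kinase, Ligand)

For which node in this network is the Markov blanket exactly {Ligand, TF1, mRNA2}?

The target node must have every member of {Ligand, TF1, mRNA2} as a parent, child, or co-parent, and no others.
Parents of Kinase: mRNA2; children: Ligand; co-parents: TF1.
These exactly cover the given set, so the node is Kinase.

Kinase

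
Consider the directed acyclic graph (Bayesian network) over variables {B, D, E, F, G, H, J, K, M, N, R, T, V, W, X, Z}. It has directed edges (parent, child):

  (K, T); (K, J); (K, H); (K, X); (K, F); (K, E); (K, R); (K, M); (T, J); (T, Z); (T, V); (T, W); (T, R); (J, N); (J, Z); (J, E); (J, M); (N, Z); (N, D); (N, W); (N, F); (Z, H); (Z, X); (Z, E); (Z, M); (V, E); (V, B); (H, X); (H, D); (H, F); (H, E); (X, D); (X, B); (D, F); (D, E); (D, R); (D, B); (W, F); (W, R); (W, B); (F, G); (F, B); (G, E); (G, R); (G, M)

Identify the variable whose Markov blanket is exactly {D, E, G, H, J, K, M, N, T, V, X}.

Z

The target node must have every member of {D, E, G, H, J, K, M, N, T, V, X} as a parent, child, or co-parent, and no others.
Parents of Z: J, N, T; children: E, H, M, X; co-parents: D, G, H, J, K, V.
These exactly cover the given set, so the node is Z.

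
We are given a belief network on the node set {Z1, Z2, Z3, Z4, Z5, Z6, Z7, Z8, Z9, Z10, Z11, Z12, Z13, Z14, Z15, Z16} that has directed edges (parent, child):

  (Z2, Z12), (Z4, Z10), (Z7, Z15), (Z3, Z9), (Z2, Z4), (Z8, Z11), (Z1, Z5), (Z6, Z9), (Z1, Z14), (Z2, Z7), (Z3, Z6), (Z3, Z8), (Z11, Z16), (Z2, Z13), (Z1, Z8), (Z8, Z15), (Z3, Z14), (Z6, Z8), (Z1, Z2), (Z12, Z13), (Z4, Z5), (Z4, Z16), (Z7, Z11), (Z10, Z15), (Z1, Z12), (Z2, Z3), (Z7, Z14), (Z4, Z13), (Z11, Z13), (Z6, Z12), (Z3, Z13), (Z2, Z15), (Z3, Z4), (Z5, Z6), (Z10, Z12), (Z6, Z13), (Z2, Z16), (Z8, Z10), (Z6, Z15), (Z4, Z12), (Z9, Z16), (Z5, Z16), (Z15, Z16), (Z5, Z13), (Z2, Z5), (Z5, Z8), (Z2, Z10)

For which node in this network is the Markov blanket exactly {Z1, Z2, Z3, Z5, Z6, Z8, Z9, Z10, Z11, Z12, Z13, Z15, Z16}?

Z4

The target node must have every member of {Z1, Z2, Z3, Z5, Z6, Z8, Z9, Z10, Z11, Z12, Z13, Z15, Z16} as a parent, child, or co-parent, and no others.
Parents of Z4: Z2, Z3; children: Z5, Z10, Z12, Z13, Z16; co-parents: Z1, Z2, Z3, Z5, Z6, Z8, Z9, Z10, Z11, Z12, Z15.
These exactly cover the given set, so the node is Z4.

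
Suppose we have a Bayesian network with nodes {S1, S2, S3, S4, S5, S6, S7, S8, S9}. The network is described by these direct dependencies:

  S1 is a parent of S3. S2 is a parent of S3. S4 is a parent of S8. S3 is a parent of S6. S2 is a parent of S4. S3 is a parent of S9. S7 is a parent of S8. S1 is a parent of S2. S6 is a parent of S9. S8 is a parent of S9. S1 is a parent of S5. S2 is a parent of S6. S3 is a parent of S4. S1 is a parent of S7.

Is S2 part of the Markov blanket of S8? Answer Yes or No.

Ch(S8) = {S9}.
Pa(S8) = {S4, S7}.
For each child, the remaining parents (spouses of S8):
  S9's other parents are S3, S6.
MB(S8) = {S3, S4, S6, S7, S9}; S2 is not in this set.

No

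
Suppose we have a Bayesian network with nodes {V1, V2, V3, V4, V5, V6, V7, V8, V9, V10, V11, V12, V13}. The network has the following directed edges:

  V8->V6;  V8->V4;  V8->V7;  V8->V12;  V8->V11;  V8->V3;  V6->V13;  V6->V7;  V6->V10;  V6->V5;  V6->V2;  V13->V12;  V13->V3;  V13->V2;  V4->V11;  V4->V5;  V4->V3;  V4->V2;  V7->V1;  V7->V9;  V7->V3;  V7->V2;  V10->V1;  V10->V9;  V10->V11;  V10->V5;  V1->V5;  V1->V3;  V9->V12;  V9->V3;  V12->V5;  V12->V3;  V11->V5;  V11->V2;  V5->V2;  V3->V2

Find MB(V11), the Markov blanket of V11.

{V1, V2, V3, V4, V5, V6, V7, V8, V10, V12, V13}

V11 has parents V4, V8, V10.
V11 has children V2, V5.
Other parents of V11's children:
  parents(V5) \ {V11} = {V1, V4, V6, V10, V12}.
  V2's other parents are V3, V4, V5, V6, V7, V13.
MB(V11) = {V1, V2, V3, V4, V5, V6, V7, V8, V10, V12, V13}.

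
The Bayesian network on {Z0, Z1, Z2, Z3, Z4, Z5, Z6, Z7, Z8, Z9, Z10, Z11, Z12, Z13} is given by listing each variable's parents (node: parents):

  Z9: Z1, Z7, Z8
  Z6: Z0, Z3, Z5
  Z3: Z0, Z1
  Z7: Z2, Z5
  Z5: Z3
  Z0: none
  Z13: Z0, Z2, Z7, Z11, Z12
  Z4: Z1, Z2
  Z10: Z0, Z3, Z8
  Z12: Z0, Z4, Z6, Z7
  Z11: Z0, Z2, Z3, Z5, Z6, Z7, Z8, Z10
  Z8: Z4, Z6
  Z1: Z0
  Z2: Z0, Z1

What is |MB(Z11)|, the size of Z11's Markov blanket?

10

Z11's parents: Z0, Z2, Z3, Z5, Z6, Z7, Z8, Z10.
Z11's children: Z13.
Other parents of Z11's children:
  Z13: Z0, Z2, Z7, Z12
MB(Z11) = {Z0, Z2, Z3, Z5, Z6, Z7, Z8, Z10, Z12, Z13}, which has 10 nodes.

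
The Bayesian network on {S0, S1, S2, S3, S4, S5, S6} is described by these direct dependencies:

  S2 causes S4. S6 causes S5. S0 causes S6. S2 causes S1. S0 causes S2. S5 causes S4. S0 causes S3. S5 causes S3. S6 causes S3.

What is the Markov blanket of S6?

Parents of S6: S0.
S6's children: S3, S5.
Co-parents of S6 (other parents of its children):
  S5: —
  S3: S0, S5
So the Markov blanket of S6 is {S0, S3, S5}.

{S0, S3, S5}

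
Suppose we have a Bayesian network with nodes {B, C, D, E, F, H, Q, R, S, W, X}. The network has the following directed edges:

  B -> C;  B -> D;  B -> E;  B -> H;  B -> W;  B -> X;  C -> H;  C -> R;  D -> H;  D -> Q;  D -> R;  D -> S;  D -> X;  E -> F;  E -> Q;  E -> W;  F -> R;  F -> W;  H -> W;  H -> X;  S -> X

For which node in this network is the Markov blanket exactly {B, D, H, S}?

X

The target node must have every member of {B, D, H, S} as a parent, child, or co-parent, and no others.
Parents of X: B, D, H, S; children: none; co-parents: none.
These exactly cover the given set, so the node is X.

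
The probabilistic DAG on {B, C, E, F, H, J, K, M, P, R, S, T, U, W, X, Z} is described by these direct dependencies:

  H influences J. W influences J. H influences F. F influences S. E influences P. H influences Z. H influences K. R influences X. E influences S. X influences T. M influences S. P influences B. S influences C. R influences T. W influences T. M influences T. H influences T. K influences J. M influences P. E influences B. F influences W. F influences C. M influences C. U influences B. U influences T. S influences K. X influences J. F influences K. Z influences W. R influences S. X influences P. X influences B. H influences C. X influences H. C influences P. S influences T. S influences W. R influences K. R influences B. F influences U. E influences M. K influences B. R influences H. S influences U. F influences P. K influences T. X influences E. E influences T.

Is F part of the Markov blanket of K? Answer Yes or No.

F is a parent of K.
So F ∈ MB(K).

Yes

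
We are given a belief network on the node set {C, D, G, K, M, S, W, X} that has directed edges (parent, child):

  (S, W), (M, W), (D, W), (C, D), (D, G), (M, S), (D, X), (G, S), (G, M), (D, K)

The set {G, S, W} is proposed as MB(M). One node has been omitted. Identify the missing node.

By definition, MB(M) is built from M's parents, M's children, and the co-parents of M.
M's children: S, W.
M has parent G.
Other parents of M's children:
  S: G
  W: D, S
MB(M) = {D, G, S, W}.
Comparing with the claimed set, D is missing.

D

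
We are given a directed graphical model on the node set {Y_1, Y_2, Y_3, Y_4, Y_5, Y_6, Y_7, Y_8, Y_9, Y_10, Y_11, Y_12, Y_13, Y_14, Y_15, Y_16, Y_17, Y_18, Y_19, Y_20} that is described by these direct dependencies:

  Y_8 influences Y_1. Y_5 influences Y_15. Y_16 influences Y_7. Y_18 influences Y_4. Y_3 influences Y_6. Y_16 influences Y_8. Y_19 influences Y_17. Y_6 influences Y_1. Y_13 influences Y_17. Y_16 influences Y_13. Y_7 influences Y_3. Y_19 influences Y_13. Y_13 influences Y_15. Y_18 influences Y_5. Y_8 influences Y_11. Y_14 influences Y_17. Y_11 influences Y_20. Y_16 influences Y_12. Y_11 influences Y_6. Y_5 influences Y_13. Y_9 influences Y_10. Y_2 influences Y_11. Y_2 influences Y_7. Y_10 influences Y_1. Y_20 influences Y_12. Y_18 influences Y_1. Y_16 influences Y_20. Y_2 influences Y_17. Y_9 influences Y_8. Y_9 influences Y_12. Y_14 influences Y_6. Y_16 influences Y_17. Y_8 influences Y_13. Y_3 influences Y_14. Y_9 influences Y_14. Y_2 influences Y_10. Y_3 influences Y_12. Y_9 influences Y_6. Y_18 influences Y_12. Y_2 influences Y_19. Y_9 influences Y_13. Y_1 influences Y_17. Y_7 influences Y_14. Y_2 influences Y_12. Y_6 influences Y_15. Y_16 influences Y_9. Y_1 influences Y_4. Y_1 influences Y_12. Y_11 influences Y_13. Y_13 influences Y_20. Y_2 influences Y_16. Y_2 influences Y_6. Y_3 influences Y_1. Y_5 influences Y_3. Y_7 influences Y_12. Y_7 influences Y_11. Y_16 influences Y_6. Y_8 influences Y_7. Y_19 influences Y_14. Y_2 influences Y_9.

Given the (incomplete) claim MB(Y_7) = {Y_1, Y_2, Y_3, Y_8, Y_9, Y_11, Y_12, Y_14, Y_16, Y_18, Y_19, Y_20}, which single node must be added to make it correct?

Y_7 has parents Y_2, Y_8, Y_16.
Y_7's children: Y_3, Y_11, Y_12, Y_14.
For each child, the remaining parents (spouses of Y_7):
  Y_11: Y_2, Y_8
  Y_3: Y_5
  Y_14: Y_3, Y_9, Y_19
  Y_12: Y_1, Y_2, Y_3, Y_9, Y_16, Y_18, Y_20
MB(Y_7) = {Y_1, Y_2, Y_3, Y_5, Y_8, Y_9, Y_11, Y_12, Y_14, Y_16, Y_18, Y_19, Y_20}.
Comparing with the claimed set, Y_5 is missing.

Y_5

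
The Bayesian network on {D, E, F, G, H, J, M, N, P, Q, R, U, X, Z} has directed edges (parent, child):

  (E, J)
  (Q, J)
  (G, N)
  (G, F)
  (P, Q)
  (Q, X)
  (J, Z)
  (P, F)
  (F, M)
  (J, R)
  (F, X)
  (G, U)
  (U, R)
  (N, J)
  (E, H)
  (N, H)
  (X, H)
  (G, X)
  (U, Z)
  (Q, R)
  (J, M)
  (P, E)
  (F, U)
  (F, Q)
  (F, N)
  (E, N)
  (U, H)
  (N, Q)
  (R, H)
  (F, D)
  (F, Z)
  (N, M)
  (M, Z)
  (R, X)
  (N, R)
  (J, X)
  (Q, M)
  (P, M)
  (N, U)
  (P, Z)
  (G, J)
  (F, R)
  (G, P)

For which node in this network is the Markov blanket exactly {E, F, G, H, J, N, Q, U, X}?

R

The target node must have every member of {E, F, G, H, J, N, Q, U, X} as a parent, child, or co-parent, and no others.
Parents of R: F, J, N, Q, U; children: H, X; co-parents: E, F, G, J, N, Q, U, X.
These exactly cover the given set, so the node is R.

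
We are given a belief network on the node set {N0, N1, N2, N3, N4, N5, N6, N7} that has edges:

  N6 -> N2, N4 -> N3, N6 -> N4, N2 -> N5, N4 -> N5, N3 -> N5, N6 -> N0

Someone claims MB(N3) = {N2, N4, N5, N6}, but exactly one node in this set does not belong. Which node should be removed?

By definition, MB(N3) is built from N3's parents, N3's children, and the co-parents of N3.
N3's parents: N4.
Children of N3: N5.
For each child, the remaining parents (spouses of N3):
  N5 also has parents N2, N4.
MB(N3) = {N2, N4, N5}.
N6 is neither a parent, child, nor co-parent of N3, so it does not belong.

N6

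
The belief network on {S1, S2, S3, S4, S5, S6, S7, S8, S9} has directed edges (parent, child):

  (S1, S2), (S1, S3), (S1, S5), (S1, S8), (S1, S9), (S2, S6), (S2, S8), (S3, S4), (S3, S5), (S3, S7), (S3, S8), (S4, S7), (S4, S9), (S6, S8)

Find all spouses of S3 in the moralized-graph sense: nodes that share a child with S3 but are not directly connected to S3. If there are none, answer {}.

{S2, S6}

Children of S3: S4, S5, S7, S8.
  S4: no additional parents.
  S5's other parent is S1.
  S7 also has parent S4.
  parents(S8) \ {S3} = {S1, S2, S6}.
Excluding nodes already adjacent to S3 (S1, S4, S5, S7, S8), the co-parent-only contribution is {S2, S6}.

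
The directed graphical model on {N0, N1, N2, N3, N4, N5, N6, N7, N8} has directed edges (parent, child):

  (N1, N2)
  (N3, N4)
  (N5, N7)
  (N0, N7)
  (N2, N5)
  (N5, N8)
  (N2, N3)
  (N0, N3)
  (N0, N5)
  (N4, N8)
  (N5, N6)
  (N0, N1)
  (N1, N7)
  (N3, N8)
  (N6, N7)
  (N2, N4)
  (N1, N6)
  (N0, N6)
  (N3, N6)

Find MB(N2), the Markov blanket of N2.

By definition, MB(N2) is built from N2's parents, N2's children, and the co-parents of N2.
N2 has parent N1.
Ch(N2) = {N3, N4, N5}.
For each child, the remaining parents (spouses of N2):
  N3: N0
  N4: N3
  N5: N0
Union: {N1} ∪ {N3, N4, N5} ∪ {N0, N3} = {N0, N1, N3, N4, N5}.

{N0, N1, N3, N4, N5}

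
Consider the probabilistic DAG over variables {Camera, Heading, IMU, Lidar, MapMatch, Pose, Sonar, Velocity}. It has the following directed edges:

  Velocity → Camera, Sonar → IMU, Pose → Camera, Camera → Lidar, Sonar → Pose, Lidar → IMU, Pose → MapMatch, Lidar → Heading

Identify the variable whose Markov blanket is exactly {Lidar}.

The target node must have every member of {Lidar} as a parent, child, or co-parent, and no others.
Parents of Heading: Lidar; children: none; co-parents: none.
These exactly cover the given set, so the node is Heading.

Heading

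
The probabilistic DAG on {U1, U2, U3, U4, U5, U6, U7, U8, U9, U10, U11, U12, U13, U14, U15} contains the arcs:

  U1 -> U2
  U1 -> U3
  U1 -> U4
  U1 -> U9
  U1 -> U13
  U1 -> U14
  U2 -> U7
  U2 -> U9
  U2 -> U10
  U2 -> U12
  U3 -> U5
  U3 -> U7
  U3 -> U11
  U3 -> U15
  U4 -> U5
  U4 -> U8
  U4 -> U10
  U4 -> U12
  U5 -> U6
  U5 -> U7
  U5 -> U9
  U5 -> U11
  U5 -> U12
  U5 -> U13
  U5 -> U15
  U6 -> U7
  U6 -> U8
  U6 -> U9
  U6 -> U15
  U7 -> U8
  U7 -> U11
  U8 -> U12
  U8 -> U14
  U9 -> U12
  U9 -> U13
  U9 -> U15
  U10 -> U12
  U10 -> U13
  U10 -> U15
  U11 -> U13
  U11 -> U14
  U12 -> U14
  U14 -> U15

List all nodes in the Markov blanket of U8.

Pa(U8) = {U4, U6, U7}.
U8 has children U12, U14.
For each child, the remaining parents (spouses of U8):
  U12: U2, U4, U5, U9, U10
  U14: U1, U11, U12
Taking the union gives {U1, U2, U4, U5, U6, U7, U9, U10, U11, U12, U14}.

{U1, U2, U4, U5, U6, U7, U9, U10, U11, U12, U14}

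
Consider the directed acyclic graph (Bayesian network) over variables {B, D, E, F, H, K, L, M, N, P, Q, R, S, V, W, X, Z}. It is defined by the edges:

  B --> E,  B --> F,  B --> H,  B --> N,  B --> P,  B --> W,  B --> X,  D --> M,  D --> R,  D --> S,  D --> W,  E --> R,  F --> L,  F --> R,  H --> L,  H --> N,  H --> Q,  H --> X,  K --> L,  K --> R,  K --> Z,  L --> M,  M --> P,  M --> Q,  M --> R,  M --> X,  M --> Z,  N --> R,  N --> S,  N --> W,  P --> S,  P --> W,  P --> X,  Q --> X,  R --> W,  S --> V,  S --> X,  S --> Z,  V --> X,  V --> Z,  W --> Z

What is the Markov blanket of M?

{B, D, E, F, H, K, L, N, P, Q, R, S, V, W, X, Z}

Pa(M) = {D, L}.
Children of M: P, Q, R, X, Z.
For each child, the remaining parents (spouses of M):
  parents(P) \ {M} = {B}.
  parents(Q) \ {M} = {H}.
  R's other parents are D, E, F, K, N.
  parents(X) \ {M} = {B, H, P, Q, S, V}.
  Z also has parents K, S, V, W.
So the Markov blanket of M is {B, D, E, F, H, K, L, N, P, Q, R, S, V, W, X, Z}.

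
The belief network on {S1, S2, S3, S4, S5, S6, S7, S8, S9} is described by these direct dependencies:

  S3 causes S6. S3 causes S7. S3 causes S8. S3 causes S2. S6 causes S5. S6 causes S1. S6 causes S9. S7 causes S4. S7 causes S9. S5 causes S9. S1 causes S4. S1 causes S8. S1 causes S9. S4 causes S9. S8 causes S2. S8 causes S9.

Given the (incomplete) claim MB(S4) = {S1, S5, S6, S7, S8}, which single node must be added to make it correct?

S4 has child S9.
Pa(S4) = {S1, S7}.
Co-parents of S4 (other parents of its children):
  S9: S1, S5, S6, S7, S8
MB(S4) = {S1, S5, S6, S7, S8, S9}.
Comparing with the claimed set, S9 is missing.

S9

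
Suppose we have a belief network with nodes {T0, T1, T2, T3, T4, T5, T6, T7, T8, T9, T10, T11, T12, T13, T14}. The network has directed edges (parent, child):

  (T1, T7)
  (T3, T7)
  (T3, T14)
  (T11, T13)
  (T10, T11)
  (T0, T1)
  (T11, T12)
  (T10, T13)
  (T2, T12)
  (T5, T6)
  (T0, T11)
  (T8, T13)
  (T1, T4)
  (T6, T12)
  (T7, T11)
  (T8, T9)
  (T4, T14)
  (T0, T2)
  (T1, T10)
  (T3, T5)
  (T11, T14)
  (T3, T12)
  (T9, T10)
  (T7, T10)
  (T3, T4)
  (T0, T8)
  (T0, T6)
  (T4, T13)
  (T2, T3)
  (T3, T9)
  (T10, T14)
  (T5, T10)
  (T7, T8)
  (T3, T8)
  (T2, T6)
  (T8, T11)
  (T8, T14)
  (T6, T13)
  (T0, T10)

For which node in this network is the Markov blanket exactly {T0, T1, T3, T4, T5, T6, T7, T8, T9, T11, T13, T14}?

The target node must have every member of {T0, T1, T3, T4, T5, T6, T7, T8, T9, T11, T13, T14} as a parent, child, or co-parent, and no others.
Parents of T10: T0, T1, T5, T7, T9; children: T11, T13, T14; co-parents: T0, T3, T4, T6, T7, T8, T11.
These exactly cover the given set, so the node is T10.

T10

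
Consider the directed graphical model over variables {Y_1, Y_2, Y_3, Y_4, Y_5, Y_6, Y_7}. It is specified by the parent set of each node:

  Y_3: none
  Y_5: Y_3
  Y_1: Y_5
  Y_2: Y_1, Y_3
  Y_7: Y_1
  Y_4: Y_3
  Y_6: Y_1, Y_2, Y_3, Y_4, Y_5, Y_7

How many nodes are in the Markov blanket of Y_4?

6

By definition, MB(Y_4) is built from Y_4's parents, Y_4's children, and the co-parents of Y_4.
Y_4's parents: Y_3.
Y_4 has child Y_6.
For each child, the remaining parents (spouses of Y_4):
  parents(Y_6) \ {Y_4} = {Y_1, Y_2, Y_3, Y_5, Y_7}.
MB(Y_4) = {Y_1, Y_2, Y_3, Y_5, Y_6, Y_7}, which has 6 nodes.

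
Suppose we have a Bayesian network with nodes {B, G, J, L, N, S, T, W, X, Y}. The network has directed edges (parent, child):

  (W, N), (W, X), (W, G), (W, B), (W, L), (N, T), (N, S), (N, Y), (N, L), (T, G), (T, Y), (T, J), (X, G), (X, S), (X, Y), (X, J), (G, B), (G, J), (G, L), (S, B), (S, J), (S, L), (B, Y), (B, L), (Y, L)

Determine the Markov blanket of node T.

{B, G, J, N, S, W, X, Y}

Recall MB(v) = parents ∪ children ∪ spouses, where spouses are the other parents of v's children.
Pa(T) = {N}.
T has children G, J, Y.
Parents of each child, excluding T:
  G also has parents W, X.
  Y's other parents are B, N, X.
  J also has parents G, S, X.
So the Markov blanket of T is {B, G, J, N, S, W, X, Y}.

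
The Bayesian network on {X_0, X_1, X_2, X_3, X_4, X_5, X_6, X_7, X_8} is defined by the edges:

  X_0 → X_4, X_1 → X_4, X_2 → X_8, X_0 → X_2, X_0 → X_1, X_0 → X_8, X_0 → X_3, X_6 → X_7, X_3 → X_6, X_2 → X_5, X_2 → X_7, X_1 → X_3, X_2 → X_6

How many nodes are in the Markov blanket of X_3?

4

Pa(X_3) = {X_0, X_1}.
X_3's children: X_6.
Parents of each child, excluding X_3:
  X_6 also has parent X_2.
MB(X_3) = {X_0, X_1, X_2, X_6}, which has 4 nodes.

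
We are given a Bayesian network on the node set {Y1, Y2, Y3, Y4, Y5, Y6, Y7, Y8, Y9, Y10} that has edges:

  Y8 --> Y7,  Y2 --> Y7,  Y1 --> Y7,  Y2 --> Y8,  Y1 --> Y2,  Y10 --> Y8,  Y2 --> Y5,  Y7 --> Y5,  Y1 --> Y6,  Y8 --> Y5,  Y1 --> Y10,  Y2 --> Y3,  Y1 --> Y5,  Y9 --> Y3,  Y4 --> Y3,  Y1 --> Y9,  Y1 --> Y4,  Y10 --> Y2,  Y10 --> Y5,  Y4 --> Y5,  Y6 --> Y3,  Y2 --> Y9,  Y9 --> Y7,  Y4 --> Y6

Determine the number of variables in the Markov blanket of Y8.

7

By definition, MB(Y8) is built from Y8's parents, Y8's children, and the co-parents of Y8.
Y8 has parents Y2, Y10.
Y8's children: Y5, Y7.
For each child, the remaining parents (spouses of Y8):
  Y7 also has parents Y1, Y2, Y9.
  Y5 also has parents Y1, Y2, Y4, Y7, Y10.
MB(Y8) = {Y1, Y2, Y4, Y5, Y7, Y9, Y10}, which has 7 nodes.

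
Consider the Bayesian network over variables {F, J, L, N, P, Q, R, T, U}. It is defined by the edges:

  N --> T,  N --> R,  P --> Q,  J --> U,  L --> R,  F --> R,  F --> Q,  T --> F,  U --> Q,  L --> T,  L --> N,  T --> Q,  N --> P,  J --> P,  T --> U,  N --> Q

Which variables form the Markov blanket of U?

{F, J, N, P, Q, T}

By definition, MB(U) is built from U's parents, U's children, and the co-parents of U.
U has parents J, T.
U's children: Q.
Parents of each child, excluding U:
  parents(Q) \ {U} = {F, N, P, T}.
So the Markov blanket of U is {F, J, N, P, Q, T}.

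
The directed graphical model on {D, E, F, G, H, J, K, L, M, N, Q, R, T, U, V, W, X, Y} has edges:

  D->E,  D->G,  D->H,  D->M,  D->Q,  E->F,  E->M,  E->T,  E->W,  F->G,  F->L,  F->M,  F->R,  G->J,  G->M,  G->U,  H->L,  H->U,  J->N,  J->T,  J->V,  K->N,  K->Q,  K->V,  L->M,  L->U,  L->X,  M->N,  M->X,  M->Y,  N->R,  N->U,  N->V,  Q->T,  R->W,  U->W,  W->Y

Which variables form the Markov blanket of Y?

Children of Y: none.
Y's parents: M, W.
Y has no children, so there are no co-parents.
Union: {M, W} ∪ {} ∪ {} = {M, W}.

{M, W}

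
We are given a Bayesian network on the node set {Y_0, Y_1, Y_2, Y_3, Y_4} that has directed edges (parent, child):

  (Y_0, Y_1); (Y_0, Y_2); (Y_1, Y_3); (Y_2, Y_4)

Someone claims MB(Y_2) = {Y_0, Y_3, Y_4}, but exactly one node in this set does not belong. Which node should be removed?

Y_3

The Markov blanket of a node is its parents, its children, and the other parents of its children.
Pa(Y_2) = {Y_0}.
Children of Y_2: Y_4.
Parents of each child, excluding Y_2:
  Y_4: no additional parents.
MB(Y_2) = {Y_0, Y_4}.
Y_3 is neither a parent, child, nor co-parent of Y_2, so it does not belong.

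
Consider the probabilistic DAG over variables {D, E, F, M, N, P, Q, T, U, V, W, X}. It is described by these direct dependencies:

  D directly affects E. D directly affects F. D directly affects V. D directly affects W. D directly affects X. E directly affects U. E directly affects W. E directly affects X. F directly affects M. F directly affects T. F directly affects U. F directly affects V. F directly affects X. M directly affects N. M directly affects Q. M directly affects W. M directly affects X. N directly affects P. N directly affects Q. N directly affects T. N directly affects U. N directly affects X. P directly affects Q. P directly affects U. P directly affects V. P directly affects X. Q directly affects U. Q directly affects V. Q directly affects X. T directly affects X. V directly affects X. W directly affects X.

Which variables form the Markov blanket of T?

Parents of T: F, N.
Children of T: X.
Co-parents of T (other parents of its children):
  X: D, E, F, M, N, P, Q, V, W
So the Markov blanket of T is {D, E, F, M, N, P, Q, V, W, X}.

{D, E, F, M, N, P, Q, V, W, X}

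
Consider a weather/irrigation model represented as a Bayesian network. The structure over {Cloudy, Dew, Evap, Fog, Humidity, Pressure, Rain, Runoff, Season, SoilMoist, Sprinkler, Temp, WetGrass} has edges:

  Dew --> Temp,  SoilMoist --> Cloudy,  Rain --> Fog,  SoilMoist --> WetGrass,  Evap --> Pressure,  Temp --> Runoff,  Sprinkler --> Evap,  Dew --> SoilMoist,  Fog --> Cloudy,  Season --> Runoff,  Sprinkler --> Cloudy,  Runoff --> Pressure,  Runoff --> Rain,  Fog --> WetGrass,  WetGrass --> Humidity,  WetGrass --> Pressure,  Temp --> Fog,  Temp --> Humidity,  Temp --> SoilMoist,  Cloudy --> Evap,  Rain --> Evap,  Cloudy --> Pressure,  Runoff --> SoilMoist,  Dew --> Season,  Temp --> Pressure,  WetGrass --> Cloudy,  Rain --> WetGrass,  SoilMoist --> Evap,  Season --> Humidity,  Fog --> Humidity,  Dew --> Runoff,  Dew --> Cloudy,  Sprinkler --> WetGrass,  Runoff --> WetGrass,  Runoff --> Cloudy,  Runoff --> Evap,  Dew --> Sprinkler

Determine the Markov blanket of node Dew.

Pa(Dew) = {}.
Dew's children: Cloudy, Runoff, Season, SoilMoist, Sprinkler, Temp.
Other parents of Dew's children:
  Season: no additional parents.
  Sprinkler has no other parent.
  Temp: no additional parents.
  Runoff also has parents Season, Temp.
  parents(SoilMoist) \ {Dew} = {Runoff, Temp}.
  Cloudy also has parents Fog, Runoff, SoilMoist, Sprinkler, WetGrass.
Taking the union gives {Cloudy, Fog, Runoff, Season, SoilMoist, Sprinkler, Temp, WetGrass}.

{Cloudy, Fog, Runoff, Season, SoilMoist, Sprinkler, Temp, WetGrass}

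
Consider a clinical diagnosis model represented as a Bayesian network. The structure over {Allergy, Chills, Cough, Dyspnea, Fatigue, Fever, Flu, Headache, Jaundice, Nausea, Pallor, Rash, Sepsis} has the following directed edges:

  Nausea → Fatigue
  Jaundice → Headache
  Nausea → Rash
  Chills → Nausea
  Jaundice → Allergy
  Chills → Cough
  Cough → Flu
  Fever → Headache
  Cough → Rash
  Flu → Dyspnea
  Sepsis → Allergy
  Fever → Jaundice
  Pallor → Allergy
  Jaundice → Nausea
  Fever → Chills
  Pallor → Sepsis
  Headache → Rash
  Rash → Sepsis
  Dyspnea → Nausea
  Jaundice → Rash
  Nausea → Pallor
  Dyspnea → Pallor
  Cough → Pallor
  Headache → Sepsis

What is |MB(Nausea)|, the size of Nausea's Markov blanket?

8

Nausea's parents: Chills, Dyspnea, Jaundice.
Nausea has children Fatigue, Pallor, Rash.
Co-parents of Nausea (other parents of its children):
  Pallor: Cough, Dyspnea
  Rash: Cough, Headache, Jaundice
  Fatigue: —
MB(Nausea) = {Chills, Cough, Dyspnea, Fatigue, Headache, Jaundice, Pallor, Rash}, which has 8 nodes.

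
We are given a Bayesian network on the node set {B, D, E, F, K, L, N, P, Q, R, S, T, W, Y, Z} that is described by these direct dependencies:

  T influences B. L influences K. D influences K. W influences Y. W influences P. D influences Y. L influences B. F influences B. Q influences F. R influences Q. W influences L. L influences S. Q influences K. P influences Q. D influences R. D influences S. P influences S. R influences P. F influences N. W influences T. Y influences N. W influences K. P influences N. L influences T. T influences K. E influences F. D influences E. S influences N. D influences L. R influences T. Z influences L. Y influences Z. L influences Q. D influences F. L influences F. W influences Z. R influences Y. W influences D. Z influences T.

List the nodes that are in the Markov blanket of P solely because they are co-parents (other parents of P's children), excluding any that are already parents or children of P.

{D, F, L, Y}

Children of P: N, Q, S.
  Q also has parents L, R.
  S's other parents are D, L.
  N also has parents F, S, Y.
Excluding nodes already adjacent to P (N, Q, R, S, W), the co-parent-only contribution is {D, F, L, Y}.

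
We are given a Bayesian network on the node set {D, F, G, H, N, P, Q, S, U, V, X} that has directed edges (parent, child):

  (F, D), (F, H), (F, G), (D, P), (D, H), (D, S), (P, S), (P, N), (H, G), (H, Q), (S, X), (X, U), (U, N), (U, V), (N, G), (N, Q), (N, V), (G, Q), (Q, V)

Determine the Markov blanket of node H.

{D, F, G, N, Q}

H's parents: D, F.
Children of H: G, Q.
Parents of each child, excluding H:
  G: F, N
  Q: G, N
MB(H) = {D, F, G, N, Q}.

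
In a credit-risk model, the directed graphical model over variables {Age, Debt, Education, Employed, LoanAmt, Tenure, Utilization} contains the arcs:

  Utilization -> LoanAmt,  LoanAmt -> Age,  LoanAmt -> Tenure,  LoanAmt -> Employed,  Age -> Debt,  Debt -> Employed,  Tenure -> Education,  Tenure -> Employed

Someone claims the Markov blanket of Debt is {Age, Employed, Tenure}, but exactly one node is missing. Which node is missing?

A node's Markov blanket = Pa ∪ Ch ∪ (parents of Ch other than the node itself).
Pa(Debt) = {Age}.
Children of Debt: Employed.
Parents of each child, excluding Debt:
  Employed's other parents are LoanAmt, Tenure.
MB(Debt) = {Age, Employed, LoanAmt, Tenure}.
Comparing with the claimed set, LoanAmt is missing.

LoanAmt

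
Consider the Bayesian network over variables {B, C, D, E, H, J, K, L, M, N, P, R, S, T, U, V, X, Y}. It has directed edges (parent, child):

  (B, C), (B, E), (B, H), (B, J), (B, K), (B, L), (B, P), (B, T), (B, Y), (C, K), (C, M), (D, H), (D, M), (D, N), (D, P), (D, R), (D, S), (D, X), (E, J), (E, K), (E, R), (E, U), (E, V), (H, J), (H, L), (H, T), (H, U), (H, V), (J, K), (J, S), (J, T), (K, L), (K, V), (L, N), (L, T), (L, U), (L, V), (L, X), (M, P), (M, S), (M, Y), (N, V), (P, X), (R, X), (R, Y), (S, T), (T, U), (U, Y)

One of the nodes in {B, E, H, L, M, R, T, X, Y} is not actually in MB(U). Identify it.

Recall MB(v) = parents ∪ children ∪ spouses, where spouses are the other parents of v's children.
Pa(U) = {E, H, L, T}.
Children of U: Y.
Co-parents of U (other parents of its children):
  parents(Y) \ {U} = {B, M, R}.
MB(U) = {B, E, H, L, M, R, T, Y}.
X is neither a parent, child, nor co-parent of U, so it does not belong.

X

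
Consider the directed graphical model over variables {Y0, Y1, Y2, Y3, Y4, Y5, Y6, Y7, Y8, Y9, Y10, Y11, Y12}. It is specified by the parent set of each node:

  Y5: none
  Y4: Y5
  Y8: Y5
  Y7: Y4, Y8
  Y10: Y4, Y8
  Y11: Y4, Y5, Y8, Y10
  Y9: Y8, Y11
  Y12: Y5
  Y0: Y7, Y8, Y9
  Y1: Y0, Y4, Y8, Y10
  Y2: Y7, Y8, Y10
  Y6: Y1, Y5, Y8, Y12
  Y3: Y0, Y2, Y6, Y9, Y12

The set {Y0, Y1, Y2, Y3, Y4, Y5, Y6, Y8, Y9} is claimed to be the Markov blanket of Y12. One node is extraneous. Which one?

Y4

A node's Markov blanket = Pa ∪ Ch ∪ (parents of Ch other than the node itself).
Y12 has parent Y5.
Y12 has children Y3, Y6.
Co-parents of Y12 (other parents of its children):
  parents(Y6) \ {Y12} = {Y1, Y5, Y8}.
  Y3's other parents are Y0, Y2, Y6, Y9.
MB(Y12) = {Y0, Y1, Y2, Y3, Y5, Y6, Y8, Y9}.
Y4 is neither a parent, child, nor co-parent of Y12, so it does not belong.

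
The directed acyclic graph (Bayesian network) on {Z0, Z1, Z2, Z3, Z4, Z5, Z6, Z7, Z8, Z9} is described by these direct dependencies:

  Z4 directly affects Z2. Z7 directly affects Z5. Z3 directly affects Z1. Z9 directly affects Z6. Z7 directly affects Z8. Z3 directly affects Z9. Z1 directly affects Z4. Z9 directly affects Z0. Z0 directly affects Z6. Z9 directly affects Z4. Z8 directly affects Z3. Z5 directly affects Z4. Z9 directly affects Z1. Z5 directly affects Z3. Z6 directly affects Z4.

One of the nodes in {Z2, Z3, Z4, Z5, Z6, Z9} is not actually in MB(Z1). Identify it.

By definition, MB(Z1) is built from Z1's parents, Z1's children, and the co-parents of Z1.
Ch(Z1) = {Z4}.
Parents of Z1: Z3, Z9.
Parents of each child, excluding Z1:
  parents(Z4) \ {Z1} = {Z5, Z6, Z9}.
MB(Z1) = {Z3, Z4, Z5, Z6, Z9}.
Z2 is neither a parent, child, nor co-parent of Z1, so it does not belong.

Z2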